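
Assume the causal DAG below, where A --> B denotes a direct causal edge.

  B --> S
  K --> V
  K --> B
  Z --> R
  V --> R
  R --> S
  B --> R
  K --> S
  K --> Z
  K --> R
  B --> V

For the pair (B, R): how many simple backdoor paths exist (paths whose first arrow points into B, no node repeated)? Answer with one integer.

4

A backdoor path from B to R is any simple undirected path whose first edge points into B (i.e. leaves B via a parent).
Parents of B: {K}.
Enumerating:
  P1: B <- K -> V -> R
  P2: B <- K -> Z -> R
  P3: B <- K -> R
  P4: B <- K -> S <- R
That exhausts the simple backdoor paths. Count: 4.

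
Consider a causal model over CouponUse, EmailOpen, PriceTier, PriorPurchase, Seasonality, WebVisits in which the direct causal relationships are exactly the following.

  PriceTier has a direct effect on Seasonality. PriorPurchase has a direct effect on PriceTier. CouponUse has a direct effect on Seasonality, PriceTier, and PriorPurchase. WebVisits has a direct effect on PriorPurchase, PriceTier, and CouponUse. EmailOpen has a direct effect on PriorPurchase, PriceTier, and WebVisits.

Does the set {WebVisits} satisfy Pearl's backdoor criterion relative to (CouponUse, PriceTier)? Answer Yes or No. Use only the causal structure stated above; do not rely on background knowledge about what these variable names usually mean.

Backdoor paths from CouponUse to PriceTier (paths whose first edge points into CouponUse):
  P1: CouponUse <- WebVisits <- EmailOpen -> PriorPurchase -> PriceTier
  P2: CouponUse <- WebVisits <- EmailOpen -> PriceTier
  P3: CouponUse <- WebVisits -> PriorPurchase <- EmailOpen -> PriceTier
  P4: CouponUse <- WebVisits -> PriorPurchase -> PriceTier
  P5: CouponUse <- WebVisits -> PriceTier
Condition 1 (no descendant of CouponUse in the set): holds — descendants of CouponUse are {PriceTier, PriorPurchase, Seasonality}; none are in {WebVisits}.
Condition 2 (every backdoor path blocked by {WebVisits}):
  P1: blocked at chain node WebVisits ∈ conditioning set.
  P2: blocked at chain node WebVisits ∈ conditioning set.
  P3: blocked at fork node WebVisits ∈ conditioning set.
  P4: blocked at fork node WebVisits ∈ conditioning set.
  P5: blocked at fork node WebVisits ∈ conditioning set.
{WebVisits} satisfies the backdoor criterion.

Yes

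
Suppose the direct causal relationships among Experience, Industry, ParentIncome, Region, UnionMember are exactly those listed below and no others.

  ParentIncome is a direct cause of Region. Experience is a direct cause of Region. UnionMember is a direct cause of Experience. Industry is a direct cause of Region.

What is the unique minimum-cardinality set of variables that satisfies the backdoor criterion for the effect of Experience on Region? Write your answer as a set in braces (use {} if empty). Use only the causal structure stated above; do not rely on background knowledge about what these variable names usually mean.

{}

Variables eligible for adjustment (non-descendants of Experience, excluding Experience and Region): {Industry, ParentIncome, UnionMember}.
Backdoor paths from Experience to Region:
  (none)
With no backdoor paths the empty set already satisfies the criterion, and it is trivially minimal.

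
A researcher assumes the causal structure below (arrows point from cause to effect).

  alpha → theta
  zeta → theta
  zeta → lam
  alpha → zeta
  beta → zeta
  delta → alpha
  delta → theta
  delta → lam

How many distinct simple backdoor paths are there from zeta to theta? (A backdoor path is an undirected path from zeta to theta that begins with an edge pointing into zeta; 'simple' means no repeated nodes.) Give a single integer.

2

A backdoor path from zeta to theta is any simple undirected path whose first edge points into zeta (i.e. leaves zeta via a parent).
Parents of zeta: {alpha, beta}.
Enumerating:
  P1: zeta <- alpha <- delta -> theta
  P2: zeta <- alpha -> theta
That exhausts the simple backdoor paths. Count: 2.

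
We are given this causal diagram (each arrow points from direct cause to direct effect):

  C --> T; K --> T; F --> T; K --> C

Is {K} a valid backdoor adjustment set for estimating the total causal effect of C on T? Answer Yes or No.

Backdoor paths from C to T (paths whose first edge points into C):
  P1: C <- K -> T
Condition 1 (no descendant of C in the set): holds — descendants of C are {T}; none are in {K}.
Condition 2 (every backdoor path blocked by {K}):
  P1: blocked at fork node K ∈ conditioning set.
{K} satisfies the backdoor criterion.

Yes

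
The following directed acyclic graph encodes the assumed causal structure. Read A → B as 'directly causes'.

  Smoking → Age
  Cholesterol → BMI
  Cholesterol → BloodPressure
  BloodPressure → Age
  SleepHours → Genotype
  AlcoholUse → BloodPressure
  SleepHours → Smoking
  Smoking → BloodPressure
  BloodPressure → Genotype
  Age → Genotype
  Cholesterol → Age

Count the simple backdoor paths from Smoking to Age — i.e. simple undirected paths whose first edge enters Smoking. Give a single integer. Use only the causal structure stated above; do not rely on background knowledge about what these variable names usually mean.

3

A backdoor path from Smoking to Age is any simple undirected path whose first edge points into Smoking (i.e. leaves Smoking via a parent).
Parents of Smoking: {SleepHours}.
Enumerating:
  P1: Smoking <- SleepHours -> Genotype <- BloodPressure <- Cholesterol -> Age
  P2: Smoking <- SleepHours -> Genotype <- BloodPressure -> Age
  P3: Smoking <- SleepHours -> Genotype <- Age
That exhausts the simple backdoor paths. Count: 3.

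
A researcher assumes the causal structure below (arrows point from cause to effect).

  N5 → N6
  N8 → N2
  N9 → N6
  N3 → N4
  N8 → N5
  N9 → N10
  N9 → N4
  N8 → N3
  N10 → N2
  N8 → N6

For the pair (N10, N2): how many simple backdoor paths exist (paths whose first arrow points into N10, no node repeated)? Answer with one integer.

3

A backdoor path from N10 to N2 is any simple undirected path whose first edge points into N10 (i.e. leaves N10 via a parent).
Parents of N10: {N9}.
Enumerating:
  P1: N10 <- N9 -> N4 <- N3 <- N8 -> N2
  P2: N10 <- N9 -> N6 <- N8 -> N2
  P3: N10 <- N9 -> N6 <- N5 <- N8 -> N2
That exhausts the simple backdoor paths. Count: 3.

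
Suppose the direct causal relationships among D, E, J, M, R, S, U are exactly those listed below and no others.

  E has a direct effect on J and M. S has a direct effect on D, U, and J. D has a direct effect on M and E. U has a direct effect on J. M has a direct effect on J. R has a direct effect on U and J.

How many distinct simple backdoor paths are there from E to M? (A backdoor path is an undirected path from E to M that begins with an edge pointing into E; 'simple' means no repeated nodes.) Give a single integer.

4

A backdoor path from E to M is any simple undirected path whose first edge points into E (i.e. leaves E via a parent).
Parents of E: {D}.
Enumerating:
  P1: E <- D <- S -> U <- R -> J <- M
  P2: E <- D <- S -> U -> J <- M
  P3: E <- D <- S -> J <- M
  P4: E <- D -> M
That exhausts the simple backdoor paths. Count: 4.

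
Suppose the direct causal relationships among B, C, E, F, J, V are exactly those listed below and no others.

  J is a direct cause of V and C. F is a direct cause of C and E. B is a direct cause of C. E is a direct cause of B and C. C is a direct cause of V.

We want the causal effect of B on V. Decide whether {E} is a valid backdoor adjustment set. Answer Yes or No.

Yes

Backdoor paths from B to V (paths whose first edge points into B):
  P1: B <- E <- F -> C <- J -> V
  P2: B <- E <- F -> C -> V
  P3: B <- E -> C <- J -> V
  P4: B <- E -> C -> V
Condition 1 (no descendant of B in the set): holds — descendants of B are {C, V}; none are in {E}.
Condition 2 (every backdoor path blocked by {E}):
  P1: blocked at chain node E ∈ conditioning set.
  P2: blocked at chain node E ∈ conditioning set.
  P3: blocked at fork node E ∈ conditioning set.
  P4: blocked at fork node E ∈ conditioning set.
{E} satisfies the backdoor criterion.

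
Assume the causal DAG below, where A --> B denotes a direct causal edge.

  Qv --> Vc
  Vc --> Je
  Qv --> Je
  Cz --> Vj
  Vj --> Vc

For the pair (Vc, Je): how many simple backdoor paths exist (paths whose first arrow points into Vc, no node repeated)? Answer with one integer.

A backdoor path from Vc to Je is any simple undirected path whose first edge points into Vc (i.e. leaves Vc via a parent).
Parents of Vc: {Qv, Vj}.
Enumerating:
  P1: Vc <- Qv -> Je
That exhausts the simple backdoor paths. Count: 1.

1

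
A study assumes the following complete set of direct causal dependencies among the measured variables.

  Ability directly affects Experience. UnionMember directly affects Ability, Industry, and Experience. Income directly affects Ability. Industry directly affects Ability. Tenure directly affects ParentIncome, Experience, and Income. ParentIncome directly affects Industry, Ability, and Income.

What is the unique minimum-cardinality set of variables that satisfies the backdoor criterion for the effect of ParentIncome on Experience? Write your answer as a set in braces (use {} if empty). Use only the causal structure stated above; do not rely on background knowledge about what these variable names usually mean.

Variables eligible for adjustment (non-descendants of ParentIncome, excluding ParentIncome and Experience): {Tenure, UnionMember}.
Backdoor paths from ParentIncome to Experience:
  P1: ParentIncome <- Tenure -> Income -> Ability <- UnionMember -> Experience
  P2: ParentIncome <- Tenure -> Income -> Ability <- Industry <- UnionMember -> Experience
  P3: ParentIncome <- Tenure -> Income -> Ability -> Experience
  P4: ParentIncome <- Tenure -> Experience
The empty set is not sufficient: P3 (ParentIncome <- Tenure -> Income -> Ability -> Experience) has no collider blocking it and no conditioned non-collider, so it is open.
Try {Tenure}:
  P1: blocked at fork node Tenure ∈ conditioning set.
  P2: blocked at fork node Tenure ∈ conditioning set.
  P3: blocked at fork node Tenure ∈ conditioning set.
  P4: blocked at fork node Tenure ∈ conditioning set.
{Tenure} contains no descendant of ParentIncome and blocks every backdoor path.
No other singleton works — e.g. {UnionMember} leaves P3 open — so {Tenure} is the unique smallest valid adjustment set.

{Tenure}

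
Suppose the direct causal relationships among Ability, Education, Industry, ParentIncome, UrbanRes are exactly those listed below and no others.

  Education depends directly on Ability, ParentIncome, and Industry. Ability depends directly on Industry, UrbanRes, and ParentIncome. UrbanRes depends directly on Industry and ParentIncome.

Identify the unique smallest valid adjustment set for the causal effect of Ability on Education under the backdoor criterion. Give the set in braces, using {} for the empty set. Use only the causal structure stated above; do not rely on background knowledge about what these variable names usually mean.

Variables eligible for adjustment (non-descendants of Ability, excluding Ability and Education): {Industry, ParentIncome, UrbanRes}.
Backdoor paths from Ability to Education:
  P1: Ability <- ParentIncome -> UrbanRes <- Industry -> Education
  P2: Ability <- ParentIncome -> Education
  P3: Ability <- Industry -> UrbanRes <- ParentIncome -> Education
  P4: Ability <- Industry -> Education
  P5: Ability <- UrbanRes <- ParentIncome -> Education
  P6: Ability <- UrbanRes <- Industry -> Education
The empty set is not sufficient: P2 (Ability <- ParentIncome -> Education) has no collider blocking it and no conditioned non-collider, so it is open.
Try {Industry, ParentIncome}:
  P1: blocked at fork node ParentIncome ∈ conditioning set.
  P2: blocked at fork node ParentIncome ∈ conditioning set.
  P3: blocked at fork node Industry ∈ conditioning set.
  P4: blocked at fork node Industry ∈ conditioning set.
  P5: blocked at fork node ParentIncome ∈ conditioning set.
  P6: blocked at fork node Industry ∈ conditioning set.
{Industry, ParentIncome} contains no descendant of Ability and blocks every backdoor path.
Every element of {Industry, ParentIncome} is needed (dropping Industry leaves P4 open; dropping ParentIncome leaves P2 open), so no proper subset is valid.
Among all size-2 subsets of the eligible variables, only {Industry, ParentIncome} blocks every backdoor path, so it is the unique smallest valid adjustment set.

{Industry, ParentIncome}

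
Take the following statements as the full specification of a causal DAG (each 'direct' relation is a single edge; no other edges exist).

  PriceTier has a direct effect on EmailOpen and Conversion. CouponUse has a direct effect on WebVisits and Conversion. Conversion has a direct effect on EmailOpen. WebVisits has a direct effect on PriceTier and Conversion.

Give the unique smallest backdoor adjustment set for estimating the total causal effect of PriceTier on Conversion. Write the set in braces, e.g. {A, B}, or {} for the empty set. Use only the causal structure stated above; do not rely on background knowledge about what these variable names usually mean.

{WebVisits}

Variables eligible for adjustment (non-descendants of PriceTier, excluding PriceTier and Conversion): {CouponUse, WebVisits}.
Backdoor paths from PriceTier to Conversion:
  P1: PriceTier <- WebVisits <- CouponUse -> Conversion
  P2: PriceTier <- WebVisits -> Conversion
The empty set is not sufficient: P1 (PriceTier <- WebVisits <- CouponUse -> Conversion) has no collider blocking it and no conditioned non-collider, so it is open.
Try {WebVisits}:
  P1: blocked at chain node WebVisits ∈ conditioning set.
  P2: blocked at fork node WebVisits ∈ conditioning set.
{WebVisits} contains no descendant of PriceTier and blocks every backdoor path.
No other singleton works — e.g. {CouponUse} leaves P2 open — so {WebVisits} is the unique smallest valid adjustment set.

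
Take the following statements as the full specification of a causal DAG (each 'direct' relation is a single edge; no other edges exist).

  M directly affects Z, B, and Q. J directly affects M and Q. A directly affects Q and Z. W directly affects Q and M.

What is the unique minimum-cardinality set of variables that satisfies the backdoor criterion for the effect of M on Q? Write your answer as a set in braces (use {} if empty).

{J, W}

Variables eligible for adjustment (non-descendants of M, excluding M and Q): {A, J, W}.
Backdoor paths from M to Q:
  P1: M <- W -> Q
  P2: M <- J -> Q
The empty set is not sufficient: P1 (M <- W -> Q) has no collider blocking it and no conditioned non-collider, so it is open.
Try {J, W}:
  P1: blocked at fork node W ∈ conditioning set.
  P2: blocked at fork node J ∈ conditioning set.
{J, W} contains no descendant of M and blocks every backdoor path.
Every element of {J, W} is needed (dropping J leaves P2 open; dropping W leaves P1 open), so no proper subset is valid.
Among all size-2 subsets of the eligible variables, only {J, W} blocks every backdoor path, so it is the unique smallest valid adjustment set.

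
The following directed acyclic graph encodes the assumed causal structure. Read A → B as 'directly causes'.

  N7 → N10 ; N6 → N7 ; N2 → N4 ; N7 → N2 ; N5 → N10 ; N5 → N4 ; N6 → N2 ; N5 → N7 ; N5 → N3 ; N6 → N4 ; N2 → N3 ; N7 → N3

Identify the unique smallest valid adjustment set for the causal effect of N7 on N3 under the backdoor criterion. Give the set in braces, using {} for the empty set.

{N5, N6}

Variables eligible for adjustment (non-descendants of N7, excluding N7 and N3): {N5, N6}.
Backdoor paths from N7 to N3:
  P1: N7 <- N5 -> N4 <- N6 -> N2 -> N3
  P2: N7 <- N5 -> N4 <- N2 -> N3
  P3: N7 <- N5 -> N3
  P4: N7 <- N6 -> N2 -> N4 <- N5 -> N3
  P5: N7 <- N6 -> N2 -> N3
  P6: N7 <- N6 -> N4 <- N5 -> N3
  P7: N7 <- N6 -> N4 <- N2 -> N3
The empty set is not sufficient: P3 (N7 <- N5 -> N3) has no collider blocking it and no conditioned non-collider, so it is open.
Try {N5, N6}:
  P1: blocked at fork node N5 ∈ conditioning set.
  P2: blocked at fork node N5 ∈ conditioning set.
  P3: blocked at fork node N5 ∈ conditioning set.
  P4: blocked at fork node N6 ∈ conditioning set.
  P5: blocked at fork node N6 ∈ conditioning set.
  P6: blocked at fork node N6 ∈ conditioning set.
  P7: blocked at fork node N6 ∈ conditioning set.
{N5, N6} contains no descendant of N7 and blocks every backdoor path.
Every element of {N5, N6} is needed (dropping N5 leaves P3 open; dropping N6 leaves P5 open), so no proper subset is valid.
Among all size-2 subsets of the eligible variables, only {N5, N6} blocks every backdoor path, so it is the unique smallest valid adjustment set.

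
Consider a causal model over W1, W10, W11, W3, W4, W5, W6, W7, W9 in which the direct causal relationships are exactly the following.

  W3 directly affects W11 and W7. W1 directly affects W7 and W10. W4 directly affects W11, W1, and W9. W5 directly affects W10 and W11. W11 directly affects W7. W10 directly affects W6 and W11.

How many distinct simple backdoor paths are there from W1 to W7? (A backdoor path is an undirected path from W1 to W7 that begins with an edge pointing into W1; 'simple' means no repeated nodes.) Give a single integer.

2

A backdoor path from W1 to W7 is any simple undirected path whose first edge points into W1 (i.e. leaves W1 via a parent).
Parents of W1: {W4}.
Enumerating:
  P1: W1 <- W4 -> W11 <- W3 -> W7
  P2: W1 <- W4 -> W11 -> W7
That exhausts the simple backdoor paths. Count: 2.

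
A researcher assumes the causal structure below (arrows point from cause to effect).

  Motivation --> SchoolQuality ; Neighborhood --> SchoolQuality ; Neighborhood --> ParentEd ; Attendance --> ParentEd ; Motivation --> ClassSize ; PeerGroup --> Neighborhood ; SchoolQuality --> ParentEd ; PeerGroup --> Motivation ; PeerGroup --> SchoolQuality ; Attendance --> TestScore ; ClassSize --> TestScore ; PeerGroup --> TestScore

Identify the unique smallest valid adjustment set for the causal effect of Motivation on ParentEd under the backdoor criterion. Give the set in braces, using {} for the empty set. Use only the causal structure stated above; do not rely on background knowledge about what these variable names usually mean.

Variables eligible for adjustment (non-descendants of Motivation, excluding Motivation and ParentEd): {Attendance, Neighborhood, PeerGroup}.
Backdoor paths from Motivation to ParentEd:
  P1: Motivation <- PeerGroup -> Neighborhood -> SchoolQuality -> ParentEd
  P2: Motivation <- PeerGroup -> Neighborhood -> ParentEd
  P3: Motivation <- PeerGroup -> SchoolQuality <- Neighborhood -> ParentEd
  P4: Motivation <- PeerGroup -> SchoolQuality -> ParentEd
  P5: Motivation <- PeerGroup -> TestScore <- Attendance -> ParentEd
The empty set is not sufficient: P1 (Motivation <- PeerGroup -> Neighborhood -> SchoolQuality -> ParentEd) has no collider blocking it and no conditioned non-collider, so it is open.
Try {PeerGroup}:
  P1: blocked at fork node PeerGroup ∈ conditioning set.
  P2: blocked at fork node PeerGroup ∈ conditioning set.
  P3: blocked at fork node PeerGroup ∈ conditioning set.
  P4: blocked at fork node PeerGroup ∈ conditioning set.
  P5: blocked at fork node PeerGroup ∈ conditioning set.
{PeerGroup} contains no descendant of Motivation and blocks every backdoor path.
No other singleton works — e.g. {Attendance} leaves P1 open — so {PeerGroup} is the unique smallest valid adjustment set.

{PeerGroup}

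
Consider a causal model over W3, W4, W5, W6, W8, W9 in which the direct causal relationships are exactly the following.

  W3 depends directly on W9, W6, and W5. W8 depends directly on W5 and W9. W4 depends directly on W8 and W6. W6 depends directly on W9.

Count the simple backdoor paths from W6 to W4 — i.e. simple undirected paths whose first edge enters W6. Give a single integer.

2

A backdoor path from W6 to W4 is any simple undirected path whose first edge points into W6 (i.e. leaves W6 via a parent).
Parents of W6: {W9}.
Enumerating:
  P1: W6 <- W9 -> W8 -> W4
  P2: W6 <- W9 -> W3 <- W5 -> W8 -> W4
That exhausts the simple backdoor paths. Count: 2.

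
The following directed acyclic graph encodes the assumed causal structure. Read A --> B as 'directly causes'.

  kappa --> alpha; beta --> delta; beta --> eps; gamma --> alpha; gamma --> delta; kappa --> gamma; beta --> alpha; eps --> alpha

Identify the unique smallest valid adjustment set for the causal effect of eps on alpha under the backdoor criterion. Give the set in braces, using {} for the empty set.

Variables eligible for adjustment (non-descendants of eps, excluding eps and alpha): {beta, delta, gamma, kappa}.
Backdoor paths from eps to alpha:
  P1: eps <- beta -> alpha
  P2: eps <- beta -> delta <- gamma <- kappa -> alpha
  P3: eps <- beta -> delta <- gamma -> alpha
The empty set is not sufficient: P1 (eps <- beta -> alpha) has no collider blocking it and no conditioned non-collider, so it is open.
Try {beta}:
  P1: blocked at fork node beta ∈ conditioning set.
  P2: blocked at fork node beta ∈ conditioning set.
  P3: blocked at fork node beta ∈ conditioning set.
{beta} contains no descendant of eps and blocks every backdoor path.
No other singleton works — e.g. {kappa} leaves P1 open — so {beta} is the unique smallest valid adjustment set.

{beta}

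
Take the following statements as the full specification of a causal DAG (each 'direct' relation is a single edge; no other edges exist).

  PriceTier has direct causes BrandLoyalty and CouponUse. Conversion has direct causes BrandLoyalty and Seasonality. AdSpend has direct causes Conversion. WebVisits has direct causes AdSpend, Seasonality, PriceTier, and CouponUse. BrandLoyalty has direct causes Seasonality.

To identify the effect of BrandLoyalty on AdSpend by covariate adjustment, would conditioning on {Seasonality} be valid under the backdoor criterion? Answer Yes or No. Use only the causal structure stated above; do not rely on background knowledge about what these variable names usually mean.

Backdoor paths from BrandLoyalty to AdSpend (paths whose first edge points into BrandLoyalty):
  P1: BrandLoyalty <- Seasonality -> Conversion -> AdSpend
  P2: BrandLoyalty <- Seasonality -> WebVisits <- AdSpend
Condition 1 (no descendant of BrandLoyalty in the set): holds — descendants of BrandLoyalty are {AdSpend, Conversion, PriceTier, WebVisits}; none are in {Seasonality}.
Condition 2 (every backdoor path blocked by {Seasonality}):
  P1: blocked at fork node Seasonality ∈ conditioning set.
  P2: blocked at fork node Seasonality ∈ conditioning set.
{Seasonality} satisfies the backdoor criterion.

Yes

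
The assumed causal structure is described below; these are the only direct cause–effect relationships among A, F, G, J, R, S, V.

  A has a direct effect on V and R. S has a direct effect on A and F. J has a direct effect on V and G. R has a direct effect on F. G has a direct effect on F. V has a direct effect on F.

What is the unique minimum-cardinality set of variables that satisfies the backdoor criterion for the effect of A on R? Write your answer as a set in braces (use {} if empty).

Variables eligible for adjustment (non-descendants of A, excluding A and R): {G, J, S}.
Backdoor paths from A to R:
  P1: A <- S -> F <- R
Each backdoor path contains an unconditioned collider, so every path is already blocked with the empty conditioning set:
  P1: blocked at collider F (neither it nor any descendant is in the conditioning set).
The empty set is therefore the unique smallest valid set.

{}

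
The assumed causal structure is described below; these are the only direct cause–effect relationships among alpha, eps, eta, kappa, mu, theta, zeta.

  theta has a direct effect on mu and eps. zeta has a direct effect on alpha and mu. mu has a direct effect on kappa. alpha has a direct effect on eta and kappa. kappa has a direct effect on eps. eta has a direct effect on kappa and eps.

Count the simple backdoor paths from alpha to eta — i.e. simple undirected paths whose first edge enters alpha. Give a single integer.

4

A backdoor path from alpha to eta is any simple undirected path whose first edge points into alpha (i.e. leaves alpha via a parent).
Parents of alpha: {zeta}.
Enumerating:
  P1: alpha <- zeta -> mu <- theta -> eps <- eta
  P2: alpha <- zeta -> mu <- theta -> eps <- kappa <- eta
  P3: alpha <- zeta -> mu -> kappa <- eta
  P4: alpha <- zeta -> mu -> kappa -> eps <- eta
That exhausts the simple backdoor paths. Count: 4.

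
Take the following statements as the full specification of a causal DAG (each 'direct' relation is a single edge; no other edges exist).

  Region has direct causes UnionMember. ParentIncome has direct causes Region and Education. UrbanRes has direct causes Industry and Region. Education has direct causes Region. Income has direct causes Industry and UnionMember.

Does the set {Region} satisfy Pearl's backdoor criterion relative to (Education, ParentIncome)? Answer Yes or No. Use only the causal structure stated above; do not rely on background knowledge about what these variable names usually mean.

Backdoor paths from Education to ParentIncome (paths whose first edge points into Education):
  P1: Education <- Region -> ParentIncome
Condition 1 (no descendant of Education in the set): holds — descendants of Education are {ParentIncome}; none are in {Region}.
Condition 2 (every backdoor path blocked by {Region}):
  P1: blocked at fork node Region ∈ conditioning set.
{Region} satisfies the backdoor criterion.

Yes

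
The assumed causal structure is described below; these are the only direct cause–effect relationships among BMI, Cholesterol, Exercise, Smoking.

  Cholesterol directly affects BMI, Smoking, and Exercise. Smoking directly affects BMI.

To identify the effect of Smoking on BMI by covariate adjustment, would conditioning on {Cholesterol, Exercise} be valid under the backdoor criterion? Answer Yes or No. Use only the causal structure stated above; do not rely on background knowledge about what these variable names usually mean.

Yes

Backdoor paths from Smoking to BMI (paths whose first edge points into Smoking):
  P1: Smoking <- Cholesterol -> BMI
Condition 1 (no descendant of Smoking in the set): holds — descendants of Smoking are {BMI}; none are in {Cholesterol, Exercise}.
Condition 2 (every backdoor path blocked by {Cholesterol, Exercise}):
  P1: blocked at fork node Cholesterol ∈ conditioning set.
{Cholesterol, Exercise} satisfies the backdoor criterion.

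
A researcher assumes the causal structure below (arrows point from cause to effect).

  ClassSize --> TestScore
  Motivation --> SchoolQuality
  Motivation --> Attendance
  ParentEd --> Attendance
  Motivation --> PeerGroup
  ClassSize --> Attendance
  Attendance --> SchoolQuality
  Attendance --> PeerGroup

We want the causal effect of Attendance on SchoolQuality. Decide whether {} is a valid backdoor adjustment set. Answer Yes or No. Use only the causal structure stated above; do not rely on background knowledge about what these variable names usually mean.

Backdoor paths from Attendance to SchoolQuality (paths whose first edge points into Attendance):
  P1: Attendance <- Motivation -> SchoolQuality
Condition 1 (no descendant of Attendance in the set): holds — descendants of Attendance are {PeerGroup, SchoolQuality}; none are in {}.
Condition 2 (every backdoor path blocked by {}):
  P1: open — no interior node is in the conditioning set.
{} does not satisfy the backdoor criterion.

No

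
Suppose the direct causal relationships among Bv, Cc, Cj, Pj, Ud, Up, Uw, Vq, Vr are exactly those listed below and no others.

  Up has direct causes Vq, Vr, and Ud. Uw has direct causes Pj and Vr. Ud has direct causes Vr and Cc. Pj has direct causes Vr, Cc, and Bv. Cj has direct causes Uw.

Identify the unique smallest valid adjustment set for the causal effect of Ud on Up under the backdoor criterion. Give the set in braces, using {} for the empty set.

Variables eligible for adjustment (non-descendants of Ud, excluding Ud and Up): {Bv, Cc, Cj, Pj, Uw, Vq, Vr}.
Backdoor paths from Ud to Up:
  P1: Ud <- Vr -> Up
  P2: Ud <- Cc -> Pj <- Vr -> Up
  P3: Ud <- Cc -> Pj -> Uw <- Vr -> Up
The empty set is not sufficient: P1 (Ud <- Vr -> Up) has no collider blocking it and no conditioned non-collider, so it is open.
Try {Vr}:
  P1: blocked at fork node Vr ∈ conditioning set.
  P2: blocked at collider Pj (neither it nor any descendant is in the conditioning set).
  P3: blocked at collider Uw (neither it nor any descendant is in the conditioning set).
{Vr} contains no descendant of Ud and blocks every backdoor path.
No other singleton works — e.g. {Bv} leaves P1 open — so {Vr} is the unique smallest valid adjustment set.

{Vr}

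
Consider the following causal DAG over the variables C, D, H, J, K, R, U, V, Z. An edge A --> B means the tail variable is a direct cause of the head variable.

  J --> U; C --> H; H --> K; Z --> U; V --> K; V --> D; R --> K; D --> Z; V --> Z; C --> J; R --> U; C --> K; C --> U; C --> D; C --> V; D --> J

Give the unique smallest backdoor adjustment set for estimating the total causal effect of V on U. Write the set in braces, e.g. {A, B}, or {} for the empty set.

{C}

Variables eligible for adjustment (non-descendants of V, excluding V and U): {C, H, R}.
Backdoor paths from V to U:
  P1: V <- C -> D -> Z -> U
  P2: V <- C -> D -> J -> U
  P3: V <- C -> H -> K <- R -> U
  P4: V <- C -> K <- R -> U
  P5: V <- C -> J <- D -> Z -> U
  P6: V <- C -> J -> U
  P7: V <- C -> U
The empty set is not sufficient: P1 (V <- C -> D -> Z -> U) has no collider blocking it and no conditioned non-collider, so it is open.
Try {C}:
  P1: blocked at fork node C ∈ conditioning set.
  P2: blocked at fork node C ∈ conditioning set.
  P3: blocked at fork node C ∈ conditioning set.
  P4: blocked at fork node C ∈ conditioning set.
  P5: blocked at fork node C ∈ conditioning set.
  P6: blocked at fork node C ∈ conditioning set.
  P7: blocked at fork node C ∈ conditioning set.
{C} contains no descendant of V and blocks every backdoor path.
No other singleton works — e.g. {H} leaves P1 open — so {C} is the unique smallest valid adjustment set.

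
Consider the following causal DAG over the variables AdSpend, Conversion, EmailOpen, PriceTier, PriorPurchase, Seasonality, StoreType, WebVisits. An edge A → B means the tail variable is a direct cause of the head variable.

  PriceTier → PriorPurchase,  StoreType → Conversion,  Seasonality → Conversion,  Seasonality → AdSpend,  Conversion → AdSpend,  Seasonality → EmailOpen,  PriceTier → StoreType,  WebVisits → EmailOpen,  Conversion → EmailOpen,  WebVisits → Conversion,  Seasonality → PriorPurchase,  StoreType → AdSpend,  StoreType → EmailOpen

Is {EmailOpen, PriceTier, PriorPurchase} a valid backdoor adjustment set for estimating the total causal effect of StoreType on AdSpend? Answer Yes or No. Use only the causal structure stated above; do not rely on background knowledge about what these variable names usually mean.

Backdoor paths from StoreType to AdSpend (paths whose first edge points into StoreType):
  P1: StoreType <- PriceTier -> PriorPurchase <- Seasonality -> Conversion -> AdSpend
  P2: StoreType <- PriceTier -> PriorPurchase <- Seasonality -> EmailOpen <- WebVisits -> Conversion -> AdSpend
  P3: StoreType <- PriceTier -> PriorPurchase <- Seasonality -> EmailOpen <- Conversion -> AdSpend
  P4: StoreType <- PriceTier -> PriorPurchase <- Seasonality -> AdSpend
Condition 1 (no descendant of StoreType in the set): FAILS — EmailOpen is a descendant of StoreType.
Condition 2 (every backdoor path blocked by {EmailOpen, PriceTier, PriorPurchase}):
  P1: blocked at fork node PriceTier ∈ conditioning set.
  P2: blocked at fork node PriceTier ∈ conditioning set.
  P3: blocked at fork node PriceTier ∈ conditioning set.
  P4: blocked at fork node PriceTier ∈ conditioning set.
{EmailOpen, PriceTier, PriorPurchase} does not satisfy the backdoor criterion.

No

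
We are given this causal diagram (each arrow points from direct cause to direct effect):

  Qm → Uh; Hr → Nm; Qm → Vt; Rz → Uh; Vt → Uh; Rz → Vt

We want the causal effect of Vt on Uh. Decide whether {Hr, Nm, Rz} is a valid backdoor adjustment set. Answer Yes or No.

Backdoor paths from Vt to Uh (paths whose first edge points into Vt):
  P1: Vt <- Qm -> Uh
  P2: Vt <- Rz -> Uh
Condition 1 (no descendant of Vt in the set): holds — descendants of Vt are {Uh}; none are in {Hr, Nm, Rz}.
Condition 2 (every backdoor path blocked by {Hr, Nm, Rz}):
  P1: open — no interior node is in the conditioning set.
  P2: blocked at fork node Rz ∈ conditioning set.
{Hr, Nm, Rz} does not satisfy the backdoor criterion.

No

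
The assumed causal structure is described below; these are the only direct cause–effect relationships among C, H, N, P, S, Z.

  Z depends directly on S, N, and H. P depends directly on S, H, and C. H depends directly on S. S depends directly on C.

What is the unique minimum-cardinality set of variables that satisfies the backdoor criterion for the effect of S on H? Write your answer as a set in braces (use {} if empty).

{}

Variables eligible for adjustment (non-descendants of S, excluding S and H): {C, N}.
Backdoor paths from S to H:
  P1: S <- C -> P <- H
Each backdoor path contains an unconditioned collider, so every path is already blocked with the empty conditioning set:
  P1: blocked at collider P (neither it nor any descendant is in the conditioning set).
The empty set is therefore the unique smallest valid set.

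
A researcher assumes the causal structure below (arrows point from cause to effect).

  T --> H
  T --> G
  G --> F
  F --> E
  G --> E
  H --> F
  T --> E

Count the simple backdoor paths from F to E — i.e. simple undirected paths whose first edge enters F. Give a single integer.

A backdoor path from F to E is any simple undirected path whose first edge points into F (i.e. leaves F via a parent).
Parents of F: {G, H}.
Enumerating:
  P1: F <- H <- T -> G -> E
  P2: F <- H <- T -> E
  P3: F <- G <- T -> E
  P4: F <- G -> E
That exhausts the simple backdoor paths. Count: 4.

4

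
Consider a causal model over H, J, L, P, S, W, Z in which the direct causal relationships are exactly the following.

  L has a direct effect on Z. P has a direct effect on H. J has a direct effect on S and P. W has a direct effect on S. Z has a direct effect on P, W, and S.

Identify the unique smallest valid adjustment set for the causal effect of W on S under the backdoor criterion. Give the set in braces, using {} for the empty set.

{Z}

Variables eligible for adjustment (non-descendants of W, excluding W and S): {H, J, L, P, Z}.
Backdoor paths from W to S:
  P1: W <- Z -> P <- J -> S
  P2: W <- Z -> S
The empty set is not sufficient: P2 (W <- Z -> S) has no collider blocking it and no conditioned non-collider, so it is open.
Try {Z}:
  P1: blocked at fork node Z ∈ conditioning set.
  P2: blocked at fork node Z ∈ conditioning set.
{Z} contains no descendant of W and blocks every backdoor path.
No other singleton works — e.g. {L} leaves P2 open — so {Z} is the unique smallest valid adjustment set.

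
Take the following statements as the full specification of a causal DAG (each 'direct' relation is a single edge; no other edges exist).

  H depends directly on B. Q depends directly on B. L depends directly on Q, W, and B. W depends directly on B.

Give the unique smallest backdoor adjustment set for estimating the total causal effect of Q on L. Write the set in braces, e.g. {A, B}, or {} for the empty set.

Variables eligible for adjustment (non-descendants of Q, excluding Q and L): {B, H, W}.
Backdoor paths from Q to L:
  P1: Q <- B -> W -> L
  P2: Q <- B -> L
The empty set is not sufficient: P1 (Q <- B -> W -> L) has no collider blocking it and no conditioned non-collider, so it is open.
Try {B}:
  P1: blocked at fork node B ∈ conditioning set.
  P2: blocked at fork node B ∈ conditioning set.
{B} contains no descendant of Q and blocks every backdoor path.
No other singleton works — e.g. {H} leaves P1 open — so {B} is the unique smallest valid adjustment set.

{B}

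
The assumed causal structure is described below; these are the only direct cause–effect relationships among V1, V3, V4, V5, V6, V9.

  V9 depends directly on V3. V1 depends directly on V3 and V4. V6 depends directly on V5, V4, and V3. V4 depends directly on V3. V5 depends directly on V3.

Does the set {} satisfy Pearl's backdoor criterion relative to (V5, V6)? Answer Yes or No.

No

Backdoor paths from V5 to V6 (paths whose first edge points into V5):
  P1: V5 <- V3 -> V4 -> V6
  P2: V5 <- V3 -> V1 <- V4 -> V6
  P3: V5 <- V3 -> V6
Condition 1 (no descendant of V5 in the set): holds — descendants of V5 are {V6}; none are in {}.
Condition 2 (every backdoor path blocked by {}):
  P1: open — no interior node is in the conditioning set.
  P2: blocked at collider V1 (neither it nor any descendant is in the conditioning set).
  P3: open — no interior node is in the conditioning set.
{} does not satisfy the backdoor criterion.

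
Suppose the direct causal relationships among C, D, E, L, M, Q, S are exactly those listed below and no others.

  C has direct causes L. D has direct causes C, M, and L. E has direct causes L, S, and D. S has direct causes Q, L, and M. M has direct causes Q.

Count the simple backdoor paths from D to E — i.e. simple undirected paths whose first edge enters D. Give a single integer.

A backdoor path from D to E is any simple undirected path whose first edge points into D (i.e. leaves D via a parent).
Parents of D: {C, L, M}.
Enumerating:
  P1: D <- L -> S -> E
  P2: D <- L -> E
  P3: D <- C <- L -> S -> E
  P4: D <- C <- L -> E
  P5: D <- M <- Q -> S <- L -> E
  P6: D <- M <- Q -> S -> E
  P7: D <- M -> S <- L -> E
  P8: D <- M -> S -> E
That exhausts the simple backdoor paths. Count: 8.

8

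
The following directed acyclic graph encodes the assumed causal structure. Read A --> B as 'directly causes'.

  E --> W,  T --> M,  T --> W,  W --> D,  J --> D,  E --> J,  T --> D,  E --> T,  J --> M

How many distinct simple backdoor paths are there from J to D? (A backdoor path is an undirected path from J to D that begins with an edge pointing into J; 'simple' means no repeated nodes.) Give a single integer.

4

A backdoor path from J to D is any simple undirected path whose first edge points into J (i.e. leaves J via a parent).
Parents of J: {E}.
Enumerating:
  P1: J <- E -> T -> W -> D
  P2: J <- E -> T -> D
  P3: J <- E -> W <- T -> D
  P4: J <- E -> W -> D
That exhausts the simple backdoor paths. Count: 4.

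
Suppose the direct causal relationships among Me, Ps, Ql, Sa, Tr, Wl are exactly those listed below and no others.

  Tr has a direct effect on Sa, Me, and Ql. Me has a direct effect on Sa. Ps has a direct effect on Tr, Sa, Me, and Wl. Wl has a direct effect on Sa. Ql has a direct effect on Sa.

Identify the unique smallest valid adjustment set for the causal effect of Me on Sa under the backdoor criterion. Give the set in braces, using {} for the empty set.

Variables eligible for adjustment (non-descendants of Me, excluding Me and Sa): {Ps, Ql, Tr, Wl}.
Backdoor paths from Me to Sa:
  P1: Me <- Ps -> Tr -> Ql -> Sa
  P2: Me <- Ps -> Tr -> Sa
  P3: Me <- Ps -> Wl -> Sa
  P4: Me <- Ps -> Sa
  P5: Me <- Tr <- Ps -> Wl -> Sa
  P6: Me <- Tr <- Ps -> Sa
  P7: Me <- Tr -> Ql -> Sa
  P8: Me <- Tr -> Sa
The empty set is not sufficient: P1 (Me <- Ps -> Tr -> Ql -> Sa) has no collider blocking it and no conditioned non-collider, so it is open.
Try {Ps, Tr}:
  P1: blocked at fork node Ps ∈ conditioning set.
  P2: blocked at fork node Ps ∈ conditioning set.
  P3: blocked at fork node Ps ∈ conditioning set.
  P4: blocked at fork node Ps ∈ conditioning set.
  P5: blocked at chain node Tr ∈ conditioning set.
  P6: blocked at chain node Tr ∈ conditioning set.
  P7: blocked at fork node Tr ∈ conditioning set.
  P8: blocked at fork node Tr ∈ conditioning set.
{Ps, Tr} contains no descendant of Me and blocks every backdoor path.
Every element of {Ps, Tr} is needed (dropping Ps leaves P3 open; dropping Tr leaves P7 open), so no proper subset is valid.
Among all size-2 subsets of the eligible variables, only {Ps, Tr} blocks every backdoor path, so it is the unique smallest valid adjustment set.

{Ps, Tr}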